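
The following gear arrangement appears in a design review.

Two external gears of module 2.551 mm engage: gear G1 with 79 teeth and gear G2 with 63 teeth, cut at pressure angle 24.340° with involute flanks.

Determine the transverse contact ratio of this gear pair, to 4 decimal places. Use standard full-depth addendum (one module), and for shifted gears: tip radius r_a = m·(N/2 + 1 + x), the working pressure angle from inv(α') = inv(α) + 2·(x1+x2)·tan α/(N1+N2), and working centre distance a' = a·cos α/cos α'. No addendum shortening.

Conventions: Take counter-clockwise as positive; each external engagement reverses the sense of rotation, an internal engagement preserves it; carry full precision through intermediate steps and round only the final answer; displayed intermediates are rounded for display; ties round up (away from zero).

1.5938

single-mesh involute tooth geometry (79T engaging 63T at module 2.551)
base radii: r_b1 = 91.808124, r_b2 = 73.214074
tip radii: r_a1 = 103.315500, r_a2 = 82.907500
no profile shift: α' = α, a' = a
action lengths: √(r_a1²−r_b1²) = 47.385239, √(r_a2²−r_b2²) = 38.901837
base pitch p_b = π·m·cos α = 7.301867
CR = (47.385239 + 38.901837 − 181.121000·sin 24.34000°)/7.301867 = 1.593833
contact ratio ≈ 1.5938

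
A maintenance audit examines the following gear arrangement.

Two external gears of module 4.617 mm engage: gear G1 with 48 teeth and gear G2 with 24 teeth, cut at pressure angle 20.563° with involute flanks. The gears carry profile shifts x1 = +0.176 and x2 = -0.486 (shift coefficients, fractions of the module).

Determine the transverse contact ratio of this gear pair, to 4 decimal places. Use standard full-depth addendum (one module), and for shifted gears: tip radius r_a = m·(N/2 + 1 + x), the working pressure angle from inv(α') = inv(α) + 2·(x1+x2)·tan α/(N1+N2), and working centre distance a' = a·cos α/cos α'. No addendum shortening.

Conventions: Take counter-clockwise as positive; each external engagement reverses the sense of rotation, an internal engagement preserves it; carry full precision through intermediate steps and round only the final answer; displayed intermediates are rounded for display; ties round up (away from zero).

1.7551

class = single-mesh tooth geometry [involute pair 48T × 24T, m = 4.617]
base radii: r_b1 = 103.748040, r_b2 = 51.874020
tip radii: r_a1 = 116.237592, r_a2 = 57.777138
inv(α') = inv(20.563°) + 2·(+0.176-0.486)·tan α/(48+24) = 0.01301605  ⇒  α' = 19.14427°
a' = a·cos α / cos α' = 166.2120·cos 20.563°/cos 19.14427° = 164.732459
action lengths: √(r_a1²−r_b1²) = 52.416810, √(r_a2²−r_b2²) = 25.441771
base pitch p_b = π·m·cos α = 13.580587
CR = (52.416810 + 25.441771 − 164.732459·sin 19.14427°)/13.580587 = 1.755072
contact ratio ≈ 1.7551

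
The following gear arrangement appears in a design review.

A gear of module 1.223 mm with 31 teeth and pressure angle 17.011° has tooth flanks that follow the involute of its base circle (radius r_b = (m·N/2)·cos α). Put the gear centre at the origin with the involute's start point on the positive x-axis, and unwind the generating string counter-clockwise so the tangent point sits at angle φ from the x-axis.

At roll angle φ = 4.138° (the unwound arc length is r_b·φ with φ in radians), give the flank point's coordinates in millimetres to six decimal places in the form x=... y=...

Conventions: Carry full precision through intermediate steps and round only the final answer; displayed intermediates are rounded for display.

x=18.174340 y=0.002275

class = single-mesh tooth geometry [base-circle involute, m = 1.223, 31T]
pitch radius r_p = m·N/2 = 1.223·31/2 = 18.956500
base radius r_b = r_p·cos α = 18.956500·cos 17.011° = 18.127127
roll angle φ = 4.138° = 0.07222172 rad
x = r_b·(cos φ + φ·sin φ) = 18.174340
y = r_b·(sin φ − φ·cos φ) = 0.002275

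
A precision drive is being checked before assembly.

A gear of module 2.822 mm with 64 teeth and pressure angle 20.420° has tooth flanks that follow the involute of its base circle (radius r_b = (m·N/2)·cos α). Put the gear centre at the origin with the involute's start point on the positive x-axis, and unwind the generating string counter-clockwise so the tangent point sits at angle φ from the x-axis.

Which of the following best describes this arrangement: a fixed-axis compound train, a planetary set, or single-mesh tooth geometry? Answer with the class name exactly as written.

single-mesh tooth geometry

recognized (one wheel, involute flank): single-mesh tooth geometry, m = 2.822, N = 64
classification: single-mesh tooth geometry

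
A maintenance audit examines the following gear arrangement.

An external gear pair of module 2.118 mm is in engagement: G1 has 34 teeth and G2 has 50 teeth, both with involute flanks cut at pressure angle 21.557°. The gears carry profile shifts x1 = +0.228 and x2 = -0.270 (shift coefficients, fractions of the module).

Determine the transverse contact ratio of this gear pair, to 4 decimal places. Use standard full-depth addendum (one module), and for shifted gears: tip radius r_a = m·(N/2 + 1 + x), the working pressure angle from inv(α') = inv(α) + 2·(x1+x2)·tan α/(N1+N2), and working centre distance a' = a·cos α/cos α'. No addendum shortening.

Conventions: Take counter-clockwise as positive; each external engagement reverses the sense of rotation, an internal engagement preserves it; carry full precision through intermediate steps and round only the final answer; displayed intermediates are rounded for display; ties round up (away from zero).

recognized (one external pair, fixed centres): single-mesh tooth geometry, m = 2.118, N1 = 34, N2 = 50
base radii: r_b1 = 33.487470, r_b2 = 49.246280
tip radii: r_a1 = 38.606904, r_a2 = 54.496140
inv(α') = inv(21.557°) + 2·(+0.228-0.270)·tan α/(34+50) = 0.01842444  ⇒  α' = 21.41088°
a' = a·cos α / cos α' = 88.9560·cos 21.557°/cos 21.41088° = 88.866756
action lengths: √(r_a1²−r_b1²) = 19.211517, √(r_a2²−r_b2²) = 23.337378
base pitch p_b = π·m·cos α = 6.188470
CR = (19.211517 + 23.337378 − 88.866756·sin 21.41088°)/6.188470 = 1.633322
contact ratio ≈ 1.6333

1.6333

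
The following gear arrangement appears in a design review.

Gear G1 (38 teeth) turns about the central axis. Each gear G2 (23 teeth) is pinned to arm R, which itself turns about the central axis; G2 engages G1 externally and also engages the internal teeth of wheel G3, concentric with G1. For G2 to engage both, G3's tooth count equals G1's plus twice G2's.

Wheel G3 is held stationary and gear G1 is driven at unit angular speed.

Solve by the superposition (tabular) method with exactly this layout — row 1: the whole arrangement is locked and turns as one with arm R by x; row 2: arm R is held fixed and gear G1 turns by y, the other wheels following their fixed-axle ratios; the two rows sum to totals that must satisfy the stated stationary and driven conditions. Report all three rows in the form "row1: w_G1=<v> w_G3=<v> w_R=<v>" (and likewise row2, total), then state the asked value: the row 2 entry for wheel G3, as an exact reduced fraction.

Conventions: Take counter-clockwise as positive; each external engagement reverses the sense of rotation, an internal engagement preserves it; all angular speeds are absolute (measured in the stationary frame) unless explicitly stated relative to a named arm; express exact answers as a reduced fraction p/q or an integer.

recognized (axles ride arm R): planetary set, 38/23/84 teeth
superposition row 1 [locked train]: every member turns x
row 2 — arm fixed, fixed-axis ratios: sun y, ring −(38/84)·y, arm 0
boundary: total ω_ring = x − (38/84)·y = 0 and total ω_sun = x + y = 1  ⇒  y = 42/61, x = 19/61
row 2 ring = −(38/84)·42/61 = -19/61
totals (row 1 + row 2): sun 19/61 + 42/61 = 1, ring 19/61 + (-19/61) = 0, arm 19/61 + 0 = 19/61
asked cell (row2, ring) = -19/61

row1: w_G1=19/61 w_G3=19/61 w_R=19/61
row2: w_G1=42/61 w_G3=-19/61 w_R=0
total: w_G1=1 w_G3=0 w_R=19/61
asked value: -19/61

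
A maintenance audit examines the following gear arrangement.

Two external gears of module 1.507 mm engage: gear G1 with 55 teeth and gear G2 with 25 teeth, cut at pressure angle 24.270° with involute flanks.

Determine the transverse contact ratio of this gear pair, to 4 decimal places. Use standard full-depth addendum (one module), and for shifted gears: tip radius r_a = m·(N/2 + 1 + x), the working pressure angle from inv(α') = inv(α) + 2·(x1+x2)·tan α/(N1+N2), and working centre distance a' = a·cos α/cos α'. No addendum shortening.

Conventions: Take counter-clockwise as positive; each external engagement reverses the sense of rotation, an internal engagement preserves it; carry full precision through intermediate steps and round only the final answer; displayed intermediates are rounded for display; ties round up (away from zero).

topology: single-mesh involute geometry — m = 1.507, 55T/25T pair
base radii: r_b1 = 37.779755, r_b2 = 17.172616
tip radii: r_a1 = 42.949500, r_a2 = 20.344500
no profile shift: α' = α, a' = a
action lengths: √(r_a1²−r_b1²) = 20.429138, √(r_a2²−r_b2²) = 10.908710
base pitch p_b = π·m·cos α = 4.315949
CR = (20.429138 + 10.908710 − 60.280000·sin 24.27000°)/4.315949 = 1.520067
contact ratio ≈ 1.5201

1.5201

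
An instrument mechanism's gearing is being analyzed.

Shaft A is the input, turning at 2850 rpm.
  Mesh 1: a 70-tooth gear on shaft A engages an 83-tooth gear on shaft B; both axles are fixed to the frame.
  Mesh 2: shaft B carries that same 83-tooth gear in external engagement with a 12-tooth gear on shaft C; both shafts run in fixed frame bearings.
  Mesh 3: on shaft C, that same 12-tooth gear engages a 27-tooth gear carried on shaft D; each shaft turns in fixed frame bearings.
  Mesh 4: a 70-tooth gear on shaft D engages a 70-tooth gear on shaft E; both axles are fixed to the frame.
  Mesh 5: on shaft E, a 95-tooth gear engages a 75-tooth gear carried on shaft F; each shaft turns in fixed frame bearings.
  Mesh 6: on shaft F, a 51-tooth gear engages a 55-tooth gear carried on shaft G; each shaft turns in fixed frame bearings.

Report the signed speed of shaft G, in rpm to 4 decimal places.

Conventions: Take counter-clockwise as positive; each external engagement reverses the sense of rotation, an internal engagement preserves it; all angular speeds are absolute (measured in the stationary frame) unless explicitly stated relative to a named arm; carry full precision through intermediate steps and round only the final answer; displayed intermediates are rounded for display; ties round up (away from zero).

class = fixed-axis compound train [6 meshes; 6 ratios multiply, 6 sense flips]
mesh 1 [70T→83T]: ω = 2850.0000×70/83 = 2403.6145 rpm, sense flips to −
mesh 2 [83T→12T]: ω = 2403.6145×83/12 = 16625.0000 rpm, sense flips to +
mesh 3 [12T→27T]: ω = 16625.0000×12/27 = 7388.8889 rpm, sense flips to −
mesh 4 [70T→70T]: ω = 7388.8889×70/70 = 7388.8889 rpm, sense flips to +
mesh 5 [95T→75T]: ω = 7388.8889×95/75 = 9359.2593 rpm, sense flips to −
mesh 6 [51T→55T]: ω = 9359.2593×51/55 = 8678.5859 rpm, sense flips to +
signed output speed = +8678.5859 rpm

+8678.5859 rpm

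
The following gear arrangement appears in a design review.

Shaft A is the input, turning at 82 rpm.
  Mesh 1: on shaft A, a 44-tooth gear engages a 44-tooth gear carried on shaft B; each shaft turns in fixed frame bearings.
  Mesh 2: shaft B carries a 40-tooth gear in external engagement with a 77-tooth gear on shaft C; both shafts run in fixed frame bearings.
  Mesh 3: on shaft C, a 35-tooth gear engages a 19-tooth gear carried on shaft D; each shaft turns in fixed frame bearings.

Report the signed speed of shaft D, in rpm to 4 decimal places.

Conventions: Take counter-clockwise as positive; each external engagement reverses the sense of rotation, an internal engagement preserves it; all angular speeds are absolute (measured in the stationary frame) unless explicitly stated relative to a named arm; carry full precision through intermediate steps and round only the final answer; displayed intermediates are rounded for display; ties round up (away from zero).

recognized (4 fixed axles, 3 meshes): fixed-axis compound train
mesh 1 [44T→44T]: ω = 82.0000×44/44 = 82.0000 rpm, sense flips to −
mesh 2 [40T→77T]: ω = 82.0000×40/77 = 42.5974 rpm, sense flips to +
mesh 3 [35T→19T]: ω = 42.5974×35/19 = 78.4689 rpm, sense flips to −
signed output speed = -78.4689 rpm

-78.4689 rpm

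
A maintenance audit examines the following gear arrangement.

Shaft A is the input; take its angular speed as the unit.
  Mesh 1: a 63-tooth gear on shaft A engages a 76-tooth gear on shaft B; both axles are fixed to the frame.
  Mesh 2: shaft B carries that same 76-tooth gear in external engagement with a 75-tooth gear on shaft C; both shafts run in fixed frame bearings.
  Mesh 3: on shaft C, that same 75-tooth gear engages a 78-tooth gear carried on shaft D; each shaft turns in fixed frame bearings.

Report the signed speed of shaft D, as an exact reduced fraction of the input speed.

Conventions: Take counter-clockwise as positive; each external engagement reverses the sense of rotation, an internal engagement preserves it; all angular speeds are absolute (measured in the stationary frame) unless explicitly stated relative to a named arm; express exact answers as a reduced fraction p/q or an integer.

3-mesh fixed-axis compound train (all bearings frame-fixed)
mesh 1 [63T→76T]: |ω|/ω_in = 1×63/76 = 63/76, sense flips to −
mesh 2 [76T→75T]: |ω|/ω_in = (63/76)×76/75 = 21/25, sense flips to +
mesh 3 [75T→78T]: |ω|/ω_in = (21/25)×75/78 = 21/26, sense flips to −
signed output speed (× input speed) = -21/26

-21/26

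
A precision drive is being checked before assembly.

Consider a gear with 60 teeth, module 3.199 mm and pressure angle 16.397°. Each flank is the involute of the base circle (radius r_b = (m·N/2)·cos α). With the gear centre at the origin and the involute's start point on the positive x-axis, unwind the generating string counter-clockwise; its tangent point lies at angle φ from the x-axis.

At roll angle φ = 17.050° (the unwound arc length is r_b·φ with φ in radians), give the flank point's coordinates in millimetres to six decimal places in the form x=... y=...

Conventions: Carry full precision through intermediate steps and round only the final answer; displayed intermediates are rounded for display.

single-mesh involute tooth geometry (60T wheel at module 3.199)
pitch radius r_p = m·N/2 = 3.199·60/2 = 95.970000
base radius r_b = r_p·cos α = 95.970000·cos 16.397° = 92.066781
roll angle φ = 17.050° = 0.29757864 rad
x = r_b·(cos φ + φ·sin φ) = 96.053376
y = r_b·(sin φ − φ·cos φ) = 0.801560

x=96.053376 y=0.801560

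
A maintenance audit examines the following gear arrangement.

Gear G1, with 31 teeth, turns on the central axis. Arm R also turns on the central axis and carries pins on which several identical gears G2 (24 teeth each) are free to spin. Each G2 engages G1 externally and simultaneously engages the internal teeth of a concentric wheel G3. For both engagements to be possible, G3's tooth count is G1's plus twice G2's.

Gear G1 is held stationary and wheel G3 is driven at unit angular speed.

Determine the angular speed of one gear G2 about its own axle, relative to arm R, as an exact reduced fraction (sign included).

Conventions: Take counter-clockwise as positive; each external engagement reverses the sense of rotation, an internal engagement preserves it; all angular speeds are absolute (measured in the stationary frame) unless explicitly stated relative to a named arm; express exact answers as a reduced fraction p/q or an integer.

2449/2640

planetary set (31T centre, 24T on arm, 79T internal) — Willis relation
ring teeth: 31 + 2·24 = 79
31(ω_sun−ω_arm) = −79(ω_ring−ω_arm),  ω_sun = 0, ω_ring = 1
31(0−ω_arm) = −79(1−ω_arm)  ⇒  110·ω_arm = 79  ⇒  ω_arm = 79/110
sun–planet mesh: 31·(0−79/110) = −24·(ω_p−ω_arm)  ⇒  ω_p−ω_arm = 2449/2640
exact speed ratio = 2449/2640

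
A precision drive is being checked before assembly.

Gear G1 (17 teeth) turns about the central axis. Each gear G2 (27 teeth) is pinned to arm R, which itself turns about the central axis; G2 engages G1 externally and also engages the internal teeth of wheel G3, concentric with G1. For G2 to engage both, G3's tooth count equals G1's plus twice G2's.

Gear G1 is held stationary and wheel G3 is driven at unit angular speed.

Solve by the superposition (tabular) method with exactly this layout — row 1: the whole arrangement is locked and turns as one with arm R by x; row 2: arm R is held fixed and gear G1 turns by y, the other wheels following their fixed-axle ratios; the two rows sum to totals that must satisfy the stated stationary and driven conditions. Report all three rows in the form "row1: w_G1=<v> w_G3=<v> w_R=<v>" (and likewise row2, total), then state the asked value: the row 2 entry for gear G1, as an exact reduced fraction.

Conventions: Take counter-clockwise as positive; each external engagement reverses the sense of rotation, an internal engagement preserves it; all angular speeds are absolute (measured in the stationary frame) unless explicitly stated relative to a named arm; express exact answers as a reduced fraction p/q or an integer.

row1: w_G1=71/88 w_G3=71/88 w_R=71/88
row2: w_G1=-71/88 w_G3=17/88 w_R=0
total: w_G1=0 w_G3=1 w_R=71/88
asked value: -71/88

recognized (axles ride arm R): planetary set, 17/27/71 teeth
row 1 — lock + rotate with arm: ω_sun = ω_ring = ω_arm = x
row 2 — arm fixed, fixed-axis ratios: sun y, ring −(17/71)·y, arm 0
boundary: total ω_sun = x + y = 0 and total ω_ring = x − (17/71)·y = 1  ⇒  y = -71/88, x = 71/88
row 2 ring = −(17/71)·(-71/88) = 17/88
totals (row 1 + row 2): sun 71/88 + (-71/88) = 0, ring 71/88 + 17/88 = 1, arm 71/88 + 0 = 71/88
asked cell (row2, sun) = -71/88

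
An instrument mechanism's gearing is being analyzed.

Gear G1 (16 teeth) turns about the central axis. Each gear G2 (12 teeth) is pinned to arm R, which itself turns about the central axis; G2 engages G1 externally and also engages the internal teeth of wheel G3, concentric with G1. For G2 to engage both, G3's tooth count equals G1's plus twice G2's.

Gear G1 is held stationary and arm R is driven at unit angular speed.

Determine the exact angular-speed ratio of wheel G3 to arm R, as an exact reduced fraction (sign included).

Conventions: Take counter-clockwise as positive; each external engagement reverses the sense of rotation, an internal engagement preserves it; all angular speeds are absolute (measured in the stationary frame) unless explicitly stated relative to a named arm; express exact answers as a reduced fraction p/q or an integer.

7/5

recognized (axles ride arm R): planetary set, 16/12/40 teeth
ring teeth: 16 + 2·12 = 40
16(ω_sun−ω_arm) = −40(ω_ring−ω_arm),  ω_sun = 0, ω_arm = 1
ω_ring = 1 − (16/40)(0−1) = 7/5
ω_out/ω_in = 7/5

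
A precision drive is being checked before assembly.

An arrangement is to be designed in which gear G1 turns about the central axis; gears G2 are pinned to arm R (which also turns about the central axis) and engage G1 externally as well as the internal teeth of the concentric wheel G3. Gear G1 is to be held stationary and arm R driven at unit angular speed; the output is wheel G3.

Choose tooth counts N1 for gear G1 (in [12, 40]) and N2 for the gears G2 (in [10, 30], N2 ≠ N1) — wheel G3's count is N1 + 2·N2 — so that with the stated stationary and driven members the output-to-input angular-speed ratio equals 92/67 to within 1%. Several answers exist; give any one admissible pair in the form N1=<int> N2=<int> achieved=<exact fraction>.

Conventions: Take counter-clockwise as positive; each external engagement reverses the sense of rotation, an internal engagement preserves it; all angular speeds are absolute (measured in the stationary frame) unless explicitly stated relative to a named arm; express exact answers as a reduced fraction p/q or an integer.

N1=25 N2=21 achieved=92/67

planetary set to be sized for 92/67 (Willis relation)
Willis with ω_sun = 0: ω_ring/ω_arm = (N1+N3)/N3; set equal to 92/67  ⇒  N3/N1 = 1/(92/67 − 1) = 67/25
N3 = N1 + 2·N2  ⇒  N2/N1 = (N3/N1 − 1)/2 = (67/25 − 1)/2 = 21/25
smallest multiple with N1 ≥ 12 and N2 ≥ 10: k = 1  ⇒  N1 = 1·25 = 25, N2 = 1·21 = 21 (N1 ≤ 40, N2 ≤ 30, N2 ≠ N1 ✓), N3 = 25 + 2·21 = 67
check: (N1+N3)/N3 with N1 = 25, N3 = 67 gives 92/67; |achieved − target| = 0 ≤ 23/1675 ✓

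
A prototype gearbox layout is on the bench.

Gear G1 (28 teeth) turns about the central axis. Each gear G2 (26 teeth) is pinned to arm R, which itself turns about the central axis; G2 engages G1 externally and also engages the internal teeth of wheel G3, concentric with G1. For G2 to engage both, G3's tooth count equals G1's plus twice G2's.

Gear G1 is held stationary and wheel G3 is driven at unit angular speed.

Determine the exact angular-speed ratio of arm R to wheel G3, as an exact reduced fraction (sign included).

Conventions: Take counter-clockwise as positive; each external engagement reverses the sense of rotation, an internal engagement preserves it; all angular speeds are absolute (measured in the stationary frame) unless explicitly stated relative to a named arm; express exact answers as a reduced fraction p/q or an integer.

class = planetary set [G3 = 28+2·26 = 80; Willis about the carrier]
ring teeth: 28 + 2·26 = 80
28(ω_sun−ω_arm) = −80(ω_ring−ω_arm),  ω_sun = 0, ω_ring = 1
28(0−ω_arm) = −80(1−ω_arm)  ⇒  108·ω_arm = 80  ⇒  ω_arm = 20/27
ω_out/ω_in = 20/27

20/27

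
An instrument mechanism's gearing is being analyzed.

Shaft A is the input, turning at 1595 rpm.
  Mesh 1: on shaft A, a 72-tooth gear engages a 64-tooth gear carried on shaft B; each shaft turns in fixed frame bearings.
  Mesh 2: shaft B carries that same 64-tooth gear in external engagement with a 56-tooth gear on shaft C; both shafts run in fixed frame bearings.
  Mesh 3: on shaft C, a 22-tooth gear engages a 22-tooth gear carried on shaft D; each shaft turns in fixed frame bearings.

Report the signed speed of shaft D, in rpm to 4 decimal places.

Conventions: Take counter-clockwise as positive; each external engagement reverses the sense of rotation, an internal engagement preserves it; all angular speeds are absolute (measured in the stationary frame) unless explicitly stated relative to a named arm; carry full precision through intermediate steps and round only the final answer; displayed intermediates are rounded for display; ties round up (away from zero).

-2050.7143 rpm

topology: fixed-axis compound train — 3 meshes, A→D
mesh 1 [72T→64T]: ω = 1595.0000×72/64 = 1794.3750 rpm, sense flips to −
mesh 2 [64T→56T]: ω = 1794.3750×64/56 = 2050.7143 rpm, sense flips to +
mesh 3 [22T→22T]: ω = 2050.7143×22/22 = 2050.7143 rpm, sense flips to −
signed output speed = -2050.7143 rpm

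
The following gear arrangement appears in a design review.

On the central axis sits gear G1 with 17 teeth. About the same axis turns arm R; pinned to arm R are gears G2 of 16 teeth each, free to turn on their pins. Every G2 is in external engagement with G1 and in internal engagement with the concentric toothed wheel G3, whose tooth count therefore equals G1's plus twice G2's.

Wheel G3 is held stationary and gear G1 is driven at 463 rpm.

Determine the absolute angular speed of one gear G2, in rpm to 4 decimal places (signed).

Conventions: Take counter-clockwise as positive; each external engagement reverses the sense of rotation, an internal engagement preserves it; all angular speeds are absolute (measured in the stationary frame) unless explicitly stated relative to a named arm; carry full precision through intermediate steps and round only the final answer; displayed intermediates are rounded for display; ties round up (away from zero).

recognized (axles ride arm R): planetary set, 17/16/49 teeth
normalise by the input: solve with ω_sun = 1, then scale by 463 rpm
ring teeth: 17 + 2·16 = 49
17(ω_sun−ω_arm) = −49(ω_ring−ω_arm),  ω_ring = 0, ω_sun = 1
17(1−ω_arm) = −49(0−ω_arm)  ⇒  66·ω_arm = 17  ⇒  ω_arm = 17/66
sun–planet mesh: 17·(1−17/66) = −16·(ω_p−ω_arm)  ⇒  ω_p−ω_arm = -833/1056
ω_p = 17/66 − 833/1056 = -17/32
scale: ω_p = -17/32 × 463 rpm = -245.9688 rpm

-245.9688 rpm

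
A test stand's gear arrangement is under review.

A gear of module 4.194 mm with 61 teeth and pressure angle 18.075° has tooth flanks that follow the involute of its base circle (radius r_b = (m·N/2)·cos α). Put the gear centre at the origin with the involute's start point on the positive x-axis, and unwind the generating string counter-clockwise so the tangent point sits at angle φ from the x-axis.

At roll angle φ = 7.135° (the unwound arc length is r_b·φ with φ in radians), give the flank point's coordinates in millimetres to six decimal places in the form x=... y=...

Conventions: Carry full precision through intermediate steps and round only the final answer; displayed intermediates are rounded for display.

topology: single-mesh involute geometry — m = 4.194, N = 61
pitch radius r_p = m·N/2 = 4.194·61/2 = 127.917000
base radius r_b = r_p·cos α = 127.917000·cos 18.075° = 121.604449
roll angle φ = 7.135° = 0.12452924 rad
x = r_b·(cos φ + φ·sin φ) = 122.543690
y = r_b·(sin φ − φ·cos φ) = 0.078157

x=122.543690 y=0.078157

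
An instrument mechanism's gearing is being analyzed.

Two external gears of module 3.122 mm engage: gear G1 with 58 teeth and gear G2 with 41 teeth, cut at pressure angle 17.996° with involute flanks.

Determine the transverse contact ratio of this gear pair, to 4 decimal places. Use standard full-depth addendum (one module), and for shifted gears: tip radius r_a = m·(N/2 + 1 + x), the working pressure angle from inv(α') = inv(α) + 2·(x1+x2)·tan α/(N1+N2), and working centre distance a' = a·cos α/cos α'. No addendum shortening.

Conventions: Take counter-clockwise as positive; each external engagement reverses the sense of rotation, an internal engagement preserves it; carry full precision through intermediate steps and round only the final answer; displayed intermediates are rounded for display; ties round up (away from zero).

recognized (one external pair, fixed centres): single-mesh tooth geometry, m = 3.122, N1 = 58, N2 = 41
base radii: r_b1 = 86.108708, r_b2 = 60.869949
tip radii: r_a1 = 93.660000, r_a2 = 67.123000
no profile shift: α' = α, a' = a
action lengths: √(r_a1²−r_b1²) = 36.844077, √(r_a2²−r_b2²) = 28.290395
base pitch p_b = π·m·cos α = 9.328224
CR = (36.844077 + 28.290395 − 154.539000·sin 17.99600°)/9.328224 = 1.864187
contact ratio ≈ 1.8642

1.8642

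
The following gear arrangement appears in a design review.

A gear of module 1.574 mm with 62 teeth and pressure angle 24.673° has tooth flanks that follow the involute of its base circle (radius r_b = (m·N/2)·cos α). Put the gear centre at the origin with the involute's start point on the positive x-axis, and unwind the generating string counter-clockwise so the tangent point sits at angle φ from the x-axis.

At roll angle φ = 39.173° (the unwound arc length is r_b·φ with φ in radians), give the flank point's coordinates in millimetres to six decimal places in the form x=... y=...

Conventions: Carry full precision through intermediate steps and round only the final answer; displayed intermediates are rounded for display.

x=53.522456 y=4.506324

recognized (one wheel, involute flank): single-mesh tooth geometry, m = 1.574, N = 62
pitch radius r_p = m·N/2 = 1.574·62/2 = 48.794000
base radius r_b = r_p·cos α = 48.794000·cos 24.673° = 44.339351
roll angle φ = 39.173° = 0.68369783 rad
x = r_b·(cos φ + φ·sin φ) = 53.522456
y = r_b·(sin φ − φ·cos φ) = 4.506324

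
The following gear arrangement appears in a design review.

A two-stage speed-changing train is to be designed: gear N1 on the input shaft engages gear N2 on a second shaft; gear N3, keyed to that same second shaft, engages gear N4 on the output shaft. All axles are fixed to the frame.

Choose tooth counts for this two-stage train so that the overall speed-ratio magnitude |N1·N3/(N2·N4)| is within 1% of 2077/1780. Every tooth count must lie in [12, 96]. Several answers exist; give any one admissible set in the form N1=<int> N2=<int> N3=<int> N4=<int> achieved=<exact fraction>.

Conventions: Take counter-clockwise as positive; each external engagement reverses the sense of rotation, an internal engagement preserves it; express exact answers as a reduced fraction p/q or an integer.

topology: fixed-axis compound train — 2 stages, target 2077/1780
target = 2077/1780 in lowest terms: an exact hit needs N1·N3 = k·2077 and N2·N4 = k·1780 for one integer k, every count in [12, 96]; additionally prefer no 1:1 stage (N1 ≠ N2, N3 ≠ N4)
k = 1: N1·N3 = 2077 = 31·67, N2·N4 = 1780 = 20·89
achieved = 31·67/(20·89) = 2077/1780; |achieved − target| = 0 ≤ 2077/178000 ✓

N1=31 N2=20 N3=67 N4=89 achieved=2077/1780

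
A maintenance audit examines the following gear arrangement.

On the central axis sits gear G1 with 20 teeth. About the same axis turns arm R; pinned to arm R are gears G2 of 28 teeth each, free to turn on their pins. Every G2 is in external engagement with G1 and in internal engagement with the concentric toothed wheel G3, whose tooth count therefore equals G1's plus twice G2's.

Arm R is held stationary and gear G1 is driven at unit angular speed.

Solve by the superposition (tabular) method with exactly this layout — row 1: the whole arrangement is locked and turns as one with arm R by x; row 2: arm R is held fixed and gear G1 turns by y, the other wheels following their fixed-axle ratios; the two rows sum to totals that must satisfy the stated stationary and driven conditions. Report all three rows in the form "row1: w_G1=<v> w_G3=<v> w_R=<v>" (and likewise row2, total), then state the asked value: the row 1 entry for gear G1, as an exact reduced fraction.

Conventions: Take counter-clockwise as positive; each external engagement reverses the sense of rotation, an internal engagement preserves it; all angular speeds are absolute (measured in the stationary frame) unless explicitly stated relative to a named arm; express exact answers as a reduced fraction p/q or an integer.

row1: w_G1=0 w_G3=0 w_R=0
row2: w_G1=1 w_G3=-5/19 w_R=0
total: w_G1=1 w_G3=-5/19 w_R=0
asked value: 0

recognized (axles ride arm R): planetary set, 20/28/76 teeth
row 1: whole set turns with the arm by x
row 2 (arm held, sun turns y): ω_ring = −(20/76)·y, ω_arm = 0
boundary: total ω_arm = x = 0 and total ω_sun = x + y = 1  ⇒  y = 1, x = 0
row 2 ring = −(20/76)·1 = -5/19
totals (row 1 + row 2): sun 0 + 1 = 1, ring 0 + (-5/19) = -5/19, arm 0 + 0 = 0
asked cell (row1, sun) = 0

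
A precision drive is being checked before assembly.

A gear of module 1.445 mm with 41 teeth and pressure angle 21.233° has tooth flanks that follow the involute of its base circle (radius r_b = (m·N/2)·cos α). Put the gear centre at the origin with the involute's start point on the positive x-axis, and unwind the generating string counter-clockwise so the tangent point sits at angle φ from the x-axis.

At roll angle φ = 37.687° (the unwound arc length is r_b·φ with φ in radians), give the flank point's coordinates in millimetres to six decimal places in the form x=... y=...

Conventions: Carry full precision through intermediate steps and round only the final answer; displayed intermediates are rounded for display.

x=32.953976 y=2.507665

class = single-mesh tooth geometry [base-circle involute, m = 1.445, 41T]
pitch radius r_p = m·N/2 = 1.445·41/2 = 29.622500
base radius r_b = r_p·cos α = 29.622500·cos 21.233° = 27.611587
roll angle φ = 37.687° = 0.65776224 rad
x = r_b·(cos φ + φ·sin φ) = 32.953976
y = r_b·(sin φ − φ·cos φ) = 2.507665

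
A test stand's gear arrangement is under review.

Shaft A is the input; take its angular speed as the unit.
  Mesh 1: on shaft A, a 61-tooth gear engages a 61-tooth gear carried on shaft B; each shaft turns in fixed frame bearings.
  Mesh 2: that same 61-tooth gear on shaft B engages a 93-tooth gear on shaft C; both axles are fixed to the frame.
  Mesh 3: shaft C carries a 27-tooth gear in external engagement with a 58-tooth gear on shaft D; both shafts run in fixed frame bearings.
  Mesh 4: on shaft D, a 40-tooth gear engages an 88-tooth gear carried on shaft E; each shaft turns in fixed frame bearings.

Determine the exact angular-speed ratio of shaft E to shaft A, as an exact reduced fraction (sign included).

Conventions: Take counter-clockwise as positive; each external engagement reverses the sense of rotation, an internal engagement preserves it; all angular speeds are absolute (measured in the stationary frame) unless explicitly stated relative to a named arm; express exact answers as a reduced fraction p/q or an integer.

2745/19778

class = fixed-axis compound train [4 meshes; 4 ratios multiply, 4 sense flips]
mesh 1 [61T→61T]: running ratio 1, sense −
mesh 2 [61T→93T]: running ratio 61/93, sense +
mesh 3 [27T→58T]: running ratio 549/1798, sense −
mesh 4 [40T→88T]: running ratio 2745/19778, sense +
ω_out/ω_in = 2745/19778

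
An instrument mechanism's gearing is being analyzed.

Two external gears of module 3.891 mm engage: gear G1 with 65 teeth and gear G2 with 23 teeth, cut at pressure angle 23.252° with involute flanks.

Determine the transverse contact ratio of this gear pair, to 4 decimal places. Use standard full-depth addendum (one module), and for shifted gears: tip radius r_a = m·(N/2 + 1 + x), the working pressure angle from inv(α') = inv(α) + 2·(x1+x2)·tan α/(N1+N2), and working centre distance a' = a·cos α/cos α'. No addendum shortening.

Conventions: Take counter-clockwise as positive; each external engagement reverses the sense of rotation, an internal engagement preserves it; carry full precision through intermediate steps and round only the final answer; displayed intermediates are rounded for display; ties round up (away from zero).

1.5573

single-mesh involute tooth geometry (65T engaging 23T at module 3.891)
base radii: r_b1 = 116.186297, r_b2 = 41.112074
tip radii: r_a1 = 130.348500, r_a2 = 48.637500
no profile shift: α' = α, a' = a
action lengths: √(r_a1²−r_b1²) = 59.088712, √(r_a2²−r_b2²) = 25.988531
base pitch p_b = π·m·cos α = 11.231077
CR = (59.088712 + 25.988531 − 171.204000·sin 23.25200°)/11.231077 = 1.557288
contact ratio ≈ 1.5573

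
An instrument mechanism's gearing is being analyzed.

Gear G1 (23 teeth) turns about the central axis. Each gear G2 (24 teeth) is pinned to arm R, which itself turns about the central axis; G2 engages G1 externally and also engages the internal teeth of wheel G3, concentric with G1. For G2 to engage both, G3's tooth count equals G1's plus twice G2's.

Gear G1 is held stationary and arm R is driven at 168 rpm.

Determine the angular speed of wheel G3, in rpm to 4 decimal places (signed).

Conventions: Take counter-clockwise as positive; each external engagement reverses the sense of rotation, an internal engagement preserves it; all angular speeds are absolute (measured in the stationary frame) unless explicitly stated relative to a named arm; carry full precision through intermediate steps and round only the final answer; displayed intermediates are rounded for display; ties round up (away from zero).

+222.4225 rpm

topology: planetary set — G1 23T / G2 24T / G3 71T, arm = carrier (Willis)
normalise by the input: solve with ω_arm = 1, then scale by 168 rpm
ring teeth: 23 + 2·24 = 71
23(ω_sun−ω_arm) = −71(ω_ring−ω_arm),  ω_sun = 0, ω_arm = 1
ω_ring = 1 − (23/71)(0−1) = 94/71
scale: ω_ring = 94/71 × 168 rpm = +222.4225 rpm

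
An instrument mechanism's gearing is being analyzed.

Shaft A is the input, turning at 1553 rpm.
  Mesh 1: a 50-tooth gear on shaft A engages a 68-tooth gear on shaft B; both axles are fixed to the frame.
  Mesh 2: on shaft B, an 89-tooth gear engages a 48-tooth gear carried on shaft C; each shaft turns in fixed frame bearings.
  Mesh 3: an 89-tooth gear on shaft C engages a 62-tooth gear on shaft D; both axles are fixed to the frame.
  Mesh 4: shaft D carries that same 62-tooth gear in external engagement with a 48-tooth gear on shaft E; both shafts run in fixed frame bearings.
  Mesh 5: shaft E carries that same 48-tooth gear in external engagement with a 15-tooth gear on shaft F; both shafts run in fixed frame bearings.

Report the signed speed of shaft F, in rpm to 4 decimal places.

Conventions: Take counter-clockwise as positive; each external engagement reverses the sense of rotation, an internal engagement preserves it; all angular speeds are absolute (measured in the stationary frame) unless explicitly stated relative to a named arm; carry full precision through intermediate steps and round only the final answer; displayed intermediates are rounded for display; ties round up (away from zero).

-12562.6154 rpm

topology: fixed-axis compound train — 5 meshes, A→F
mesh 1 [50T→68T]: ω = 1553.0000×50/68 = 1141.9118 rpm, sense flips to −
mesh 2 [89T→48T]: ω = 1141.9118×89/48 = 2117.2947 rpm, sense flips to +
mesh 3 [89T→62T]: ω = 2117.2947×89/62 = 3039.3424 rpm, sense flips to −
mesh 4 [62T→48T]: ω = 3039.3424×62/48 = 3925.8173 rpm, sense flips to +
mesh 5 [48T→15T]: ω = 3925.8173×48/15 = 12562.6154 rpm, sense flips to −
signed output speed = -12562.6154 rpm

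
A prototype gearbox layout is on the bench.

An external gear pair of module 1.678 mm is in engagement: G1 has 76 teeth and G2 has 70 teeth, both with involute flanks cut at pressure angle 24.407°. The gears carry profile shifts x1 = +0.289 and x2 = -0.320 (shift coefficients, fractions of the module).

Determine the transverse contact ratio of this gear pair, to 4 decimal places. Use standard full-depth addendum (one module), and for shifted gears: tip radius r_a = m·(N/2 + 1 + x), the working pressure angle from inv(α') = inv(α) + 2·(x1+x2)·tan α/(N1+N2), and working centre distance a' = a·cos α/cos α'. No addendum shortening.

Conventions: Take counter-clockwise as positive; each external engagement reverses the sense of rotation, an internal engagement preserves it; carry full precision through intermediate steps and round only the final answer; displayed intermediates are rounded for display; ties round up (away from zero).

recognized (one external pair, fixed centres): single-mesh tooth geometry, m = 1.678, N1 = 76, N2 = 70
base radii: r_b1 = 58.065614, r_b2 = 53.481487
tip radii: r_a1 = 65.926942, r_a2 = 59.871040
inv(α') = inv(24.407°) + 2·(+0.289-0.320)·tan α/(76+70) = 0.02759223  ⇒  α' = 24.35325°
a' = a·cos α / cos α' = 122.4940·cos 24.407°/cos 24.35325° = 122.441928
action lengths: √(r_a1²−r_b1²) = 31.220924, √(r_a2²−r_b2²) = 26.912302
base pitch p_b = π·m·cos α = 4.800487
CR = (31.220924 + 26.912302 − 122.441928·sin 24.35325°)/4.800487 = 1.592116
contact ratio ≈ 1.5921

1.5921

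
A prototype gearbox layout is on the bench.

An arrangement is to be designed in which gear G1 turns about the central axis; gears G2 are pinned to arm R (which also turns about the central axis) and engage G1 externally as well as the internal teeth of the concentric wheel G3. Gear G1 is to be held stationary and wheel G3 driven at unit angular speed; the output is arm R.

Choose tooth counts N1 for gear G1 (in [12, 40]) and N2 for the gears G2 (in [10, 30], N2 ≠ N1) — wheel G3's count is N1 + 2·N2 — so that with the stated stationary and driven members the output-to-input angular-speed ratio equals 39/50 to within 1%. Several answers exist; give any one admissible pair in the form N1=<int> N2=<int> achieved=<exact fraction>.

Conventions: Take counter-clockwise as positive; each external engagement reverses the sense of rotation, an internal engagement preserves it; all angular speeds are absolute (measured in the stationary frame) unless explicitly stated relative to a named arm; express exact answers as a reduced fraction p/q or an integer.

topology: planetary set — design target 39/50, arm = carrier (Willis)
Willis with ω_sun = 0: ω_arm/ω_ring = N3/(N1+N3); set equal to 39/50  ⇒  N3/N1 = (39/50)/(1 − 39/50) = 39/11
N3 = N1 + 2·N2  ⇒  N2/N1 = (N3/N1 − 1)/2 = (39/11 − 1)/2 = 14/11
smallest multiple with N1 ≥ 12 and N2 ≥ 10: k = 2  ⇒  N1 = 2·11 = 22, N2 = 2·14 = 28 (N1 ≤ 40, N2 ≤ 30, N2 ≠ N1 ✓), N3 = 22 + 2·28 = 78
check: N3/(N1+N3) with N1 = 22, N3 = 78 gives 39/50; |achieved − target| = 0 ≤ 39/5000 ✓

N1=22 N2=28 achieved=39/50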